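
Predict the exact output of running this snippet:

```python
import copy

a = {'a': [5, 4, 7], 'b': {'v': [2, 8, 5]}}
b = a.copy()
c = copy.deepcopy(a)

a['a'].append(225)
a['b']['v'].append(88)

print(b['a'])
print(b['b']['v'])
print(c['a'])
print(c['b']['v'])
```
[5, 4, 7, 225]
[2, 8, 5, 88]
[5, 4, 7]
[2, 8, 5]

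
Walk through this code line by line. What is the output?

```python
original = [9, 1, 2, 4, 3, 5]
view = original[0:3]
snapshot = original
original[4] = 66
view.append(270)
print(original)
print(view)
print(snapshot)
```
[9, 1, 2, 4, 66, 5]
[9, 1, 2, 270]
[9, 1, 2, 4, 66, 5]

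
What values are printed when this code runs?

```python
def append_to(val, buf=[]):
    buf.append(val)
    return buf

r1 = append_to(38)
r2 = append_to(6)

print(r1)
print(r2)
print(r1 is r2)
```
[38, 6]
[38, 6]
True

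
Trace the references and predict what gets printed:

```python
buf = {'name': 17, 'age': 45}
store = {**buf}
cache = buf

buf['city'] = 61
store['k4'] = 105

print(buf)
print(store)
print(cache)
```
{'name': 17, 'age': 45, 'city': 61}
{'name': 17, 'age': 45, 'k4': 105}
{'name': 17, 'age': 45, 'city': 61}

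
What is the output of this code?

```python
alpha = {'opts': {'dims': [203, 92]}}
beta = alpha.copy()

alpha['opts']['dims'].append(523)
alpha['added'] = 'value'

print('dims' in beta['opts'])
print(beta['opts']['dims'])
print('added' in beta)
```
True
[203, 92, 523]
False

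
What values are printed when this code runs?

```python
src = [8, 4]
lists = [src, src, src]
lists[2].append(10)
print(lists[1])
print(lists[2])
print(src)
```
[8, 4, 10]
[8, 4, 10]
[8, 4, 10]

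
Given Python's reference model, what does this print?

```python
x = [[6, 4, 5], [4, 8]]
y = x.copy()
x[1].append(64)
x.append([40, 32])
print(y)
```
[[6, 4, 5], [4, 8, 64]]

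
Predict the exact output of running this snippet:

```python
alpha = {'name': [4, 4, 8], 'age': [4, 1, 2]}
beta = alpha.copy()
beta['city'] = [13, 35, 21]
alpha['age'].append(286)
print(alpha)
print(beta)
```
{'name': [4, 4, 8], 'age': [4, 1, 2, 286]}
{'name': [4, 4, 8], 'age': [4, 1, 2, 286], 'city': [13, 35, 21]}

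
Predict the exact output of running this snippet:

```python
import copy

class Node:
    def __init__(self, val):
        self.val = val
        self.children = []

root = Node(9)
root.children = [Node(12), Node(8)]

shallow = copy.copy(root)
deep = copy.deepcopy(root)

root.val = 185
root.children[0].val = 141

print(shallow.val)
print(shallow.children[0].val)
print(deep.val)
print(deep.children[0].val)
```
9
141
9
12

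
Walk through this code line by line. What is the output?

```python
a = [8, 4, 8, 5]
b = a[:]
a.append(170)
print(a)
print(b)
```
[8, 4, 8, 5, 170]
[8, 4, 8, 5]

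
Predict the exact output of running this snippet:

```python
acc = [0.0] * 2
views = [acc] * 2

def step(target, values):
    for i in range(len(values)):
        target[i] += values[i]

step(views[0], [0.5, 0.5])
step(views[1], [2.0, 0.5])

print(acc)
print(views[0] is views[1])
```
[2.5, 1.0]
True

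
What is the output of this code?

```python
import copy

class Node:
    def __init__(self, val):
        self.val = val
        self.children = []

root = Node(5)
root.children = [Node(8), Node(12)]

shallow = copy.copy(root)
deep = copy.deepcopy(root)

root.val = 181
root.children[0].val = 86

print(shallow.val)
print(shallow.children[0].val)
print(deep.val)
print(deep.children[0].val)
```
5
86
5
8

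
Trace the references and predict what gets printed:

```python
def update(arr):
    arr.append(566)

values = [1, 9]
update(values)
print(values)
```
[1, 9, 566]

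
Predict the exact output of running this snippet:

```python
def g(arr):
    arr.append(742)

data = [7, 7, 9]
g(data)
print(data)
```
[7, 7, 9, 742]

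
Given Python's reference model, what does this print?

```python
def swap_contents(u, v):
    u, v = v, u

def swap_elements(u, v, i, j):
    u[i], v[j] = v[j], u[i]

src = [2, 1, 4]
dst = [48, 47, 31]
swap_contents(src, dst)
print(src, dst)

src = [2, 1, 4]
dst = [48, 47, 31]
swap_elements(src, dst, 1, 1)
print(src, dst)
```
[2, 1, 4] [48, 47, 31]
[2, 47, 4] [48, 1, 31]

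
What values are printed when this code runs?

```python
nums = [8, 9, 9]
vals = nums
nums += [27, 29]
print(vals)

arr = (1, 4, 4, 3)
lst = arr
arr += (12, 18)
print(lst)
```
[8, 9, 9, 27, 29]
(1, 4, 4, 3)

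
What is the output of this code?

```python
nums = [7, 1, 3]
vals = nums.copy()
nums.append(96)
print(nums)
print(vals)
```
[7, 1, 3, 96]
[7, 1, 3]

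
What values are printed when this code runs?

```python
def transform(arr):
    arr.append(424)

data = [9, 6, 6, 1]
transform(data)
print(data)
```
[9, 6, 6, 1, 424]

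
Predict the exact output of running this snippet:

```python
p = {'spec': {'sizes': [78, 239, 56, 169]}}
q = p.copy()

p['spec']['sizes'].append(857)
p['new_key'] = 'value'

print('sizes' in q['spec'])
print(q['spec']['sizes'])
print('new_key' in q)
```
True
[78, 239, 56, 169, 857]
False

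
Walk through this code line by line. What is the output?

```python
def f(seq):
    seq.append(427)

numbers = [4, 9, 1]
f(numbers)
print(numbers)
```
[4, 9, 1, 427]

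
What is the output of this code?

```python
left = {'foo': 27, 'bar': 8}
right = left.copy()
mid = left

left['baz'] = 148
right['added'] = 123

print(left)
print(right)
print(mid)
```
{'foo': 27, 'bar': 8, 'baz': 148}
{'foo': 27, 'bar': 8, 'added': 123}
{'foo': 27, 'bar': 8, 'baz': 148}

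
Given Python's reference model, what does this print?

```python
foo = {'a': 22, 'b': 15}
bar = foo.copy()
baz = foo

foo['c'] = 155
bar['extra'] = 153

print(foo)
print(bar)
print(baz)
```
{'a': 22, 'b': 15, 'c': 155}
{'a': 22, 'b': 15, 'extra': 153}
{'a': 22, 'b': 15, 'c': 155}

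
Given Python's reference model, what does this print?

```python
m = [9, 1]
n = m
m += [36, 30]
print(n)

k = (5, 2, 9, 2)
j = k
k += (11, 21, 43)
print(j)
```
[9, 1, 36, 30]
(5, 2, 9, 2)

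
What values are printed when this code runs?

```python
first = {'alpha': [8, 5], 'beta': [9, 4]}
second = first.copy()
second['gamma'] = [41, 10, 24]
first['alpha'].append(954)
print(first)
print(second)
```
{'alpha': [8, 5, 954], 'beta': [9, 4]}
{'alpha': [8, 5, 954], 'beta': [9, 4], 'gamma': [41, 10, 24]}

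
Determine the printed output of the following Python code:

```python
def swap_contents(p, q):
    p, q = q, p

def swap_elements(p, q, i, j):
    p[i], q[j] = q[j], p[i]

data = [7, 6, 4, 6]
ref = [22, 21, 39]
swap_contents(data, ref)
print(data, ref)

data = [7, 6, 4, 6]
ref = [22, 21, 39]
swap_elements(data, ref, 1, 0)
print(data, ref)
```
[7, 6, 4, 6] [22, 21, 39]
[7, 22, 4, 6] [6, 21, 39]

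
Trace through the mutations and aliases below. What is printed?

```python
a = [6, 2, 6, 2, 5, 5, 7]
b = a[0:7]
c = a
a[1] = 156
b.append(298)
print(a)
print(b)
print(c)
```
[6, 156, 6, 2, 5, 5, 7]
[6, 2, 6, 2, 5, 5, 7, 298]
[6, 156, 6, 2, 5, 5, 7]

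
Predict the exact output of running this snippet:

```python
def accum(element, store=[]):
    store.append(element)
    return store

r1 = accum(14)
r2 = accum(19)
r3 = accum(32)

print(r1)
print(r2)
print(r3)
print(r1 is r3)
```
[14, 19, 32]
[14, 19, 32]
[14, 19, 32]
True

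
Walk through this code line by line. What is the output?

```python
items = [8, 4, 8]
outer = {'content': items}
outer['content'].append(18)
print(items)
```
[8, 4, 8, 18]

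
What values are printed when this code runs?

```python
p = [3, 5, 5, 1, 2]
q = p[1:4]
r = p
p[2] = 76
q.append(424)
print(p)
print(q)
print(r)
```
[3, 5, 76, 1, 2]
[5, 5, 1, 424]
[3, 5, 76, 1, 2]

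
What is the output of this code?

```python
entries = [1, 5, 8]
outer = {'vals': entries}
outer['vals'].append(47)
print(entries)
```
[1, 5, 8, 47]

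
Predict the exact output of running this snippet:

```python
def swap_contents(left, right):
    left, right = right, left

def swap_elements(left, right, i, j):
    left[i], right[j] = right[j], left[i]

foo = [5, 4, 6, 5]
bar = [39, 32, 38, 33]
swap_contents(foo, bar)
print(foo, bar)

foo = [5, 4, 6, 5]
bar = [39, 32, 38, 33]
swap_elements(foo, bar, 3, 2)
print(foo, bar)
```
[5, 4, 6, 5] [39, 32, 38, 33]
[5, 4, 6, 38] [39, 32, 5, 33]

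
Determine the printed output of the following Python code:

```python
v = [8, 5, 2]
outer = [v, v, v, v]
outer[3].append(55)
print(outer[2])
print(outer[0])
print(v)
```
[8, 5, 2, 55]
[8, 5, 2, 55]
[8, 5, 2, 55]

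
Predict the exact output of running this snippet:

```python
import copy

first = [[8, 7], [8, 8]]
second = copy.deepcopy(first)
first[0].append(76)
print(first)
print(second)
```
[[8, 7, 76], [8, 8]]
[[8, 7], [8, 8]]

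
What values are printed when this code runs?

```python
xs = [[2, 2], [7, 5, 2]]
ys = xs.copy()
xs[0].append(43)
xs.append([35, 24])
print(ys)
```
[[2, 2, 43], [7, 5, 2]]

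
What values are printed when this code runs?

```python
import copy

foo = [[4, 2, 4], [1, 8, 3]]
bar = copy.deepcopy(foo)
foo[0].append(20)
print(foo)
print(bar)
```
[[4, 2, 4, 20], [1, 8, 3]]
[[4, 2, 4], [1, 8, 3]]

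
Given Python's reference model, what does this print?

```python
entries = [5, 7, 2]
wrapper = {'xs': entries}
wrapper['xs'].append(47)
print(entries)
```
[5, 7, 2, 47]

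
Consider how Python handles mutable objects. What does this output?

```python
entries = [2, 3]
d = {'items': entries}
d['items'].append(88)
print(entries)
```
[2, 3, 88]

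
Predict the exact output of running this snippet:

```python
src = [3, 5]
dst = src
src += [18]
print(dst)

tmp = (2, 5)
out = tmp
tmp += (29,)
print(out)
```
[3, 5, 18]
(2, 5)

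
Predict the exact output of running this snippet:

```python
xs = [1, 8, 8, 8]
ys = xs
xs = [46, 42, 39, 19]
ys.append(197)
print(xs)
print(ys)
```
[46, 42, 39, 19]
[1, 8, 8, 8, 197]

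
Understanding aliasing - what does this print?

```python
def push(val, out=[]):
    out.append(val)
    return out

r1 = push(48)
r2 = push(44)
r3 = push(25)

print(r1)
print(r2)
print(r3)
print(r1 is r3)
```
[48, 44, 25]
[48, 44, 25]
[48, 44, 25]
True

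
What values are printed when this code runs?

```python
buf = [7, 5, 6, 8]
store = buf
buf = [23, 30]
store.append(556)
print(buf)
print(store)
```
[23, 30]
[7, 5, 6, 8, 556]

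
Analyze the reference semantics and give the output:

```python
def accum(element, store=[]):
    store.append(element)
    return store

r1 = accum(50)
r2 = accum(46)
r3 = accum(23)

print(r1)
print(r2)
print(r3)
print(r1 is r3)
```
[50, 46, 23]
[50, 46, 23]
[50, 46, 23]
True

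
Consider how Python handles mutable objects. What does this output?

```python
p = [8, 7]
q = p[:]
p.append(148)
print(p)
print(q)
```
[8, 7, 148]
[8, 7]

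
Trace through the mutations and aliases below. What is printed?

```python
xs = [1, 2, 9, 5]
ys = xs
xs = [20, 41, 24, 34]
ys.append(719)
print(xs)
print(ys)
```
[20, 41, 24, 34]
[1, 2, 9, 5, 719]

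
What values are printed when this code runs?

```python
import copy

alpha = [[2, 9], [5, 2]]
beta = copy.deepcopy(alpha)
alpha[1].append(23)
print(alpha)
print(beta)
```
[[2, 9], [5, 2, 23]]
[[2, 9], [5, 2]]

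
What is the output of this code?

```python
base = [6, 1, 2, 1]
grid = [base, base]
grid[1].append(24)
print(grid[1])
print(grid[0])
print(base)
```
[6, 1, 2, 1, 24]
[6, 1, 2, 1, 24]
[6, 1, 2, 1, 24]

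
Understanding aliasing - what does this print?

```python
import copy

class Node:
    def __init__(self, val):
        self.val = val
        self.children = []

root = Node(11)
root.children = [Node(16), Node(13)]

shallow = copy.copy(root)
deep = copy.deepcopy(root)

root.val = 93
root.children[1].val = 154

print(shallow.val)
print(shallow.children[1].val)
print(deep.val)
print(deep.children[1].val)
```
11
154
11
13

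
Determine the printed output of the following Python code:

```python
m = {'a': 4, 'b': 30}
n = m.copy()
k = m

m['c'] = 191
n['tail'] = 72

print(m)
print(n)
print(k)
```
{'a': 4, 'b': 30, 'c': 191}
{'a': 4, 'b': 30, 'tail': 72}
{'a': 4, 'b': 30, 'c': 191}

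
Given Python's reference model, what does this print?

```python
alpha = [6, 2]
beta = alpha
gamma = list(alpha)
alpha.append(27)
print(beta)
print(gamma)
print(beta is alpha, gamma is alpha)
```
[6, 2, 27]
[6, 2]
True False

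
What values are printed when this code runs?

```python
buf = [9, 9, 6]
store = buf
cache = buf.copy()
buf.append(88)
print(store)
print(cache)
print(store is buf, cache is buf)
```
[9, 9, 6, 88]
[9, 9, 6]
True False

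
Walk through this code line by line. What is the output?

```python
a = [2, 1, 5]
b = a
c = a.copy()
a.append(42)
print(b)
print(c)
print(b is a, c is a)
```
[2, 1, 5, 42]
[2, 1, 5]
True False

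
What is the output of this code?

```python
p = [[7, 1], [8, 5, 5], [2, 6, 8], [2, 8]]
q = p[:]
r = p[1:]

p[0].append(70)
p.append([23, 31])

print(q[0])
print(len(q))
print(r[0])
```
[7, 1, 70]
4
[8, 5, 5]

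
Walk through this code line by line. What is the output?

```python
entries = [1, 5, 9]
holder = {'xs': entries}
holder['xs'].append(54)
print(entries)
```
[1, 5, 9, 54]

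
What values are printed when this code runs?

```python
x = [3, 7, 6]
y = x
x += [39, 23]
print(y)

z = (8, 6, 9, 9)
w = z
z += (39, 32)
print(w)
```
[3, 7, 6, 39, 23]
(8, 6, 9, 9)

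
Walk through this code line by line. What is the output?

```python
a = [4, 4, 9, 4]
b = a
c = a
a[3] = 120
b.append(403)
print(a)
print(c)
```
[4, 4, 9, 120, 403]
[4, 4, 9, 120, 403]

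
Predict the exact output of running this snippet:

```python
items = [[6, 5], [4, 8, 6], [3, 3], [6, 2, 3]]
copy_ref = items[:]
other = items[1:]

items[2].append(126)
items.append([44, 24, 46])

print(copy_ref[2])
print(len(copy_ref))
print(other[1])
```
[3, 3, 126]
4
[3, 3, 126]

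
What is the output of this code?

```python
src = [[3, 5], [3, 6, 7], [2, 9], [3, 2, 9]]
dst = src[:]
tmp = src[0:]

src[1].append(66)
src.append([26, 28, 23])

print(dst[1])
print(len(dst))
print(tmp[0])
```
[3, 6, 7, 66]
4
[3, 5]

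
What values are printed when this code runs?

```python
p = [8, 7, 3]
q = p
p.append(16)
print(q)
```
[8, 7, 3, 16]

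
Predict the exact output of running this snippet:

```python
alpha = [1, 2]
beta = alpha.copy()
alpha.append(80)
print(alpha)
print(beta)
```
[1, 2, 80]
[1, 2]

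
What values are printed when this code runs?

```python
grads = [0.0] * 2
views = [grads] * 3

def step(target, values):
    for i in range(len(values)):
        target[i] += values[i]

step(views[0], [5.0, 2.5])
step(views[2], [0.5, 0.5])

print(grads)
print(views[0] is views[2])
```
[5.5, 3.0]
True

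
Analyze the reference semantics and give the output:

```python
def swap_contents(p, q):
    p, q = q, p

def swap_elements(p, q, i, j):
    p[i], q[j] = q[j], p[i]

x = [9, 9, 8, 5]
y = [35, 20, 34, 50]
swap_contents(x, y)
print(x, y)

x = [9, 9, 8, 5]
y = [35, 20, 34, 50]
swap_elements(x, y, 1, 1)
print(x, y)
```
[9, 9, 8, 5] [35, 20, 34, 50]
[9, 20, 8, 5] [35, 9, 34, 50]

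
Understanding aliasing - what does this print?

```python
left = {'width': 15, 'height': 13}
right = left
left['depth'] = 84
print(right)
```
{'width': 15, 'height': 13, 'depth': 84}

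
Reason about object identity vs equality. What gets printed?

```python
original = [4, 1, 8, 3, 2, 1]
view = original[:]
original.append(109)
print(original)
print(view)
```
[4, 1, 8, 3, 2, 1, 109]
[4, 1, 8, 3, 2, 1]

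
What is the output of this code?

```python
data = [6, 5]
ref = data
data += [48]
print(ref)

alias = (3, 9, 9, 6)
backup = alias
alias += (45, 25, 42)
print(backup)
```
[6, 5, 48]
(3, 9, 9, 6)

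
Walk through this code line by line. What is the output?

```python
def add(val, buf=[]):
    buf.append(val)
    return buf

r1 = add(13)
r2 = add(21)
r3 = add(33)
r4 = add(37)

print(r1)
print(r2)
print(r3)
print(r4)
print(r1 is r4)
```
[13, 21, 33, 37]
[13, 21, 33, 37]
[13, 21, 33, 37]
[13, 21, 33, 37]
True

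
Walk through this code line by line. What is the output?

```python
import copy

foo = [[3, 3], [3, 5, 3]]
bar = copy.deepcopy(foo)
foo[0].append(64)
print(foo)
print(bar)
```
[[3, 3, 64], [3, 5, 3]]
[[3, 3], [3, 5, 3]]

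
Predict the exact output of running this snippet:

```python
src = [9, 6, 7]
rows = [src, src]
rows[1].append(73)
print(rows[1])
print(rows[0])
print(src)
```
[9, 6, 7, 73]
[9, 6, 7, 73]
[9, 6, 7, 73]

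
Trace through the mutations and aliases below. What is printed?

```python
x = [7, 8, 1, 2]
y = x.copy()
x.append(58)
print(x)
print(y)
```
[7, 8, 1, 2, 58]
[7, 8, 1, 2]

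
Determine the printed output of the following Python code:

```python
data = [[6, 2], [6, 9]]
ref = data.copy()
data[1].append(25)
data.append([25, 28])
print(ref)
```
[[6, 2], [6, 9, 25]]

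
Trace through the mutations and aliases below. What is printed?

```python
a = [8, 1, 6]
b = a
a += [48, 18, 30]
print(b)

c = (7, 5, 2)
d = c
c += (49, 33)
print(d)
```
[8, 1, 6, 48, 18, 30]
(7, 5, 2)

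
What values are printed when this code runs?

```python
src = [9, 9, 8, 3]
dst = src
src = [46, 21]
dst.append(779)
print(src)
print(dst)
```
[46, 21]
[9, 9, 8, 3, 779]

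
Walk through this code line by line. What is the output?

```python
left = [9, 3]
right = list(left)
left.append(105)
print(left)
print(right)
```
[9, 3, 105]
[9, 3]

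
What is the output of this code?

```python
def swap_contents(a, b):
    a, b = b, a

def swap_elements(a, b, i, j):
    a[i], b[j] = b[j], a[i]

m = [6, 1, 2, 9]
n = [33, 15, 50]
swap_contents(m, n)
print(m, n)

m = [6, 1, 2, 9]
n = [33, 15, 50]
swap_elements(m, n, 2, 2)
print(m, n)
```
[6, 1, 2, 9] [33, 15, 50]
[6, 1, 50, 9] [33, 15, 2]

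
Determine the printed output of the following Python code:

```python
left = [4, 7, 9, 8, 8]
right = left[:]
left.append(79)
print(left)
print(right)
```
[4, 7, 9, 8, 8, 79]
[4, 7, 9, 8, 8]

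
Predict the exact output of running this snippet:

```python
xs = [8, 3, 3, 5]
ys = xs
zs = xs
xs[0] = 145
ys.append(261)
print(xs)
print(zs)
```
[145, 3, 3, 5, 261]
[145, 3, 3, 5, 261]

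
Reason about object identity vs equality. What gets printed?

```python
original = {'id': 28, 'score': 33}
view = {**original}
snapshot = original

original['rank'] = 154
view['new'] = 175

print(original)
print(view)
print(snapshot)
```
{'id': 28, 'score': 33, 'rank': 154}
{'id': 28, 'score': 33, 'new': 175}
{'id': 28, 'score': 33, 'rank': 154}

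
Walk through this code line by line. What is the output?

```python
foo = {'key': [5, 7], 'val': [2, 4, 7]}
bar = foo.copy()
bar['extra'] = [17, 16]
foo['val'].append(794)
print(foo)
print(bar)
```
{'key': [5, 7], 'val': [2, 4, 7, 794]}
{'key': [5, 7], 'val': [2, 4, 7, 794], 'extra': [17, 16]}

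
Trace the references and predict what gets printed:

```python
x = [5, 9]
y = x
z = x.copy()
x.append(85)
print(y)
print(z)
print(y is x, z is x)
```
[5, 9, 85]
[5, 9]
True False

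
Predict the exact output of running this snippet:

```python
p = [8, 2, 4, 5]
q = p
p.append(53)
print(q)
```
[8, 2, 4, 5, 53]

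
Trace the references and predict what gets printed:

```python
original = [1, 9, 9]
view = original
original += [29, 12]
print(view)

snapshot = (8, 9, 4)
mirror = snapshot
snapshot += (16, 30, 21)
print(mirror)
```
[1, 9, 9, 29, 12]
(8, 9, 4)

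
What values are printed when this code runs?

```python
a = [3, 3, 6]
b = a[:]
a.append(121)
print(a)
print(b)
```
[3, 3, 6, 121]
[3, 3, 6]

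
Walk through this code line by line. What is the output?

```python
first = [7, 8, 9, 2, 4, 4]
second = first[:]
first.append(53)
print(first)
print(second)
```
[7, 8, 9, 2, 4, 4, 53]
[7, 8, 9, 2, 4, 4]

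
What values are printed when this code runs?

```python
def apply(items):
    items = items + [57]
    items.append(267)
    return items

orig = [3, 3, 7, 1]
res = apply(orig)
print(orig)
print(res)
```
[3, 3, 7, 1]
[3, 3, 7, 1, 57, 267]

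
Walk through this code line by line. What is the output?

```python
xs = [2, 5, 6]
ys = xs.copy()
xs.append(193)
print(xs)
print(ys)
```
[2, 5, 6, 193]
[2, 5, 6]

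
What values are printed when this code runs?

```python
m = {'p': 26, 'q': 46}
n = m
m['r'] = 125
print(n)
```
{'p': 26, 'q': 46, 'r': 125}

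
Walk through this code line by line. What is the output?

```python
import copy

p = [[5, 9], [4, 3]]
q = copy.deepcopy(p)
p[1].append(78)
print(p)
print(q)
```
[[5, 9], [4, 3, 78]]
[[5, 9], [4, 3]]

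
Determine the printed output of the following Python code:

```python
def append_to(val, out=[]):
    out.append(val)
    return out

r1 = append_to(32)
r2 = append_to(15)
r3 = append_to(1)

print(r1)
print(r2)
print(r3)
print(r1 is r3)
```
[32, 15, 1]
[32, 15, 1]
[32, 15, 1]
True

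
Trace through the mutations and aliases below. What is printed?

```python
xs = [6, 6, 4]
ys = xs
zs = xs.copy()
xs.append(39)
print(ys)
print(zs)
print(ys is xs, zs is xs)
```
[6, 6, 4, 39]
[6, 6, 4]
True False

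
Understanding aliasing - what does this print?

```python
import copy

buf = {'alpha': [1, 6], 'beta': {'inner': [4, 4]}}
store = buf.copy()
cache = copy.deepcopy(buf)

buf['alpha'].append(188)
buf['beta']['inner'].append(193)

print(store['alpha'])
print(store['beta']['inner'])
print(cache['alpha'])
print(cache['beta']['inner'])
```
[1, 6, 188]
[4, 4, 193]
[1, 6]
[4, 4]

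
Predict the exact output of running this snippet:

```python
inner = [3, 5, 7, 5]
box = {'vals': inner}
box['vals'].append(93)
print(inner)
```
[3, 5, 7, 5, 93]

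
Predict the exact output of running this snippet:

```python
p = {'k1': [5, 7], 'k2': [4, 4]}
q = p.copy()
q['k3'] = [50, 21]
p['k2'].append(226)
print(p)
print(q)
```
{'k1': [5, 7], 'k2': [4, 4, 226]}
{'k1': [5, 7], 'k2': [4, 4, 226], 'k3': [50, 21]}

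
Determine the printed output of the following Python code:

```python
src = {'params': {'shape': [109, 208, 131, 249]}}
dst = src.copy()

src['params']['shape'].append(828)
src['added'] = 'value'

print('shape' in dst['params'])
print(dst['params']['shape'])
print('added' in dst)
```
True
[109, 208, 131, 249, 828]
False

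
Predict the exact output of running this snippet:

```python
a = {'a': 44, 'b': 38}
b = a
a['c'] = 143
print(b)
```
{'a': 44, 'b': 38, 'c': 143}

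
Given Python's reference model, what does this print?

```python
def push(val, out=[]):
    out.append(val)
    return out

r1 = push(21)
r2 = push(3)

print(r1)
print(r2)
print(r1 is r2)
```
[21, 3]
[21, 3]
True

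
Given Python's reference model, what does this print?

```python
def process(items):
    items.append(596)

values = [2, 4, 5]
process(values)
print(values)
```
[2, 4, 5, 596]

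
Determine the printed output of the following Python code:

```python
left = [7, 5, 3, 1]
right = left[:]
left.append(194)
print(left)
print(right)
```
[7, 5, 3, 1, 194]
[7, 5, 3, 1]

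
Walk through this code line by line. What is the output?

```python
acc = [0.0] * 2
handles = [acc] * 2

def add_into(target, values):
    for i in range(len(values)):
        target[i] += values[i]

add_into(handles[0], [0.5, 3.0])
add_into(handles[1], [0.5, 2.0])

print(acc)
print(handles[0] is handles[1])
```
[1.0, 5.0]
True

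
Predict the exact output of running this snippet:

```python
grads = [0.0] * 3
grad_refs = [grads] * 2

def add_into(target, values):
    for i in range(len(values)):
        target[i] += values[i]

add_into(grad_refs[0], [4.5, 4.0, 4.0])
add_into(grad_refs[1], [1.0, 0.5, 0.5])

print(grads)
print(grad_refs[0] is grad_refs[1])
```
[5.5, 4.5, 4.5]
True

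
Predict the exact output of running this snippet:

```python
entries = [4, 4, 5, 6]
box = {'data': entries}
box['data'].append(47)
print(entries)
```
[4, 4, 5, 6, 47]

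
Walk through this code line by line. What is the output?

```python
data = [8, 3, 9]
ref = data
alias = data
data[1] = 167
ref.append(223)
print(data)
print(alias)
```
[8, 167, 9, 223]
[8, 167, 9, 223]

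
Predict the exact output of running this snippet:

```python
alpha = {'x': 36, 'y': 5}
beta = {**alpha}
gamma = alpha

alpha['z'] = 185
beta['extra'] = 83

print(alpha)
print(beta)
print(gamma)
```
{'x': 36, 'y': 5, 'z': 185}
{'x': 36, 'y': 5, 'extra': 83}
{'x': 36, 'y': 5, 'z': 185}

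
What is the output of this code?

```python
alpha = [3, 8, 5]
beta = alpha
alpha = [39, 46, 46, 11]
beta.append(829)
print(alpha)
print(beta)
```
[39, 46, 46, 11]
[3, 8, 5, 829]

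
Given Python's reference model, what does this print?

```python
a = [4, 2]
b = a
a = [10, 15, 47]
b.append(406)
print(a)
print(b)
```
[10, 15, 47]
[4, 2, 406]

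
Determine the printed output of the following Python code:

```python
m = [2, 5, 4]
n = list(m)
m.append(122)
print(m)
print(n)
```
[2, 5, 4, 122]
[2, 5, 4]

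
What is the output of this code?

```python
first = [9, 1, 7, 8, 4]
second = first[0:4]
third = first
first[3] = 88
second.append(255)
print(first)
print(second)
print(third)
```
[9, 1, 7, 88, 4]
[9, 1, 7, 8, 255]
[9, 1, 7, 88, 4]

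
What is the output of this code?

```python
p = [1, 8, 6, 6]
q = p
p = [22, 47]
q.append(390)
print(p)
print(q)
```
[22, 47]
[1, 8, 6, 6, 390]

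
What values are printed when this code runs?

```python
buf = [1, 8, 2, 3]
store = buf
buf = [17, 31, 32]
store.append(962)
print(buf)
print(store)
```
[17, 31, 32]
[1, 8, 2, 3, 962]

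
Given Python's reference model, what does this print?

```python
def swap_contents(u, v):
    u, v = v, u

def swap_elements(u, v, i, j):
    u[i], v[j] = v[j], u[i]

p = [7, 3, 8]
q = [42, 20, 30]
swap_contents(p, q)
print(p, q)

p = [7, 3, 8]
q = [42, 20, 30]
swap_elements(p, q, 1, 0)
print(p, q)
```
[7, 3, 8] [42, 20, 30]
[7, 42, 8] [3, 20, 30]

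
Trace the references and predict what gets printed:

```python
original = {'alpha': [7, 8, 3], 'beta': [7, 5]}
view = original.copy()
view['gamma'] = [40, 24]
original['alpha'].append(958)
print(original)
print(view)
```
{'alpha': [7, 8, 3, 958], 'beta': [7, 5]}
{'alpha': [7, 8, 3, 958], 'beta': [7, 5], 'gamma': [40, 24]}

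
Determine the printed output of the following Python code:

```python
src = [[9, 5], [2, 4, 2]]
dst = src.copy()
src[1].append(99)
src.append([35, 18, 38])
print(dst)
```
[[9, 5], [2, 4, 2, 99]]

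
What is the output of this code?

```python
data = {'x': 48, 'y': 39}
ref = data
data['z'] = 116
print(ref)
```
{'x': 48, 'y': 39, 'z': 116}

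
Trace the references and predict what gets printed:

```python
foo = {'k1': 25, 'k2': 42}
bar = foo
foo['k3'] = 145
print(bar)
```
{'k1': 25, 'k2': 42, 'k3': 145}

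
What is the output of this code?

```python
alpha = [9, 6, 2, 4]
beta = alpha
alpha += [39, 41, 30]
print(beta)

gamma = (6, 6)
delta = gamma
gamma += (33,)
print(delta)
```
[9, 6, 2, 4, 39, 41, 30]
(6, 6)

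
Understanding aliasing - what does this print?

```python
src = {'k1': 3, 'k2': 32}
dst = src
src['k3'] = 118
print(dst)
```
{'k1': 3, 'k2': 32, 'k3': 118}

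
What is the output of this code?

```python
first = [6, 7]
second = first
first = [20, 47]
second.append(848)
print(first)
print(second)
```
[20, 47]
[6, 7, 848]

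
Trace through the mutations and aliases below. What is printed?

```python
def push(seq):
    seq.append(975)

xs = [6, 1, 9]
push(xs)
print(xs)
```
[6, 1, 9, 975]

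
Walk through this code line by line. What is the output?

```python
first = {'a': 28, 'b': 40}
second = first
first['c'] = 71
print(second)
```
{'a': 28, 'b': 40, 'c': 71}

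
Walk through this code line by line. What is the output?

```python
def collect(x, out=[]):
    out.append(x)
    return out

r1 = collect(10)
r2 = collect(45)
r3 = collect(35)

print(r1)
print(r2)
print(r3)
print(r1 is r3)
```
[10, 45, 35]
[10, 45, 35]
[10, 45, 35]
True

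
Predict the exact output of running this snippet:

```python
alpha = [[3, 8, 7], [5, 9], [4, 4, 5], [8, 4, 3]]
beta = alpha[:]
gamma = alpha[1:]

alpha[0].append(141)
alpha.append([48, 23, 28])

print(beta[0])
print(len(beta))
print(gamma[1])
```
[3, 8, 7, 141]
4
[4, 4, 5]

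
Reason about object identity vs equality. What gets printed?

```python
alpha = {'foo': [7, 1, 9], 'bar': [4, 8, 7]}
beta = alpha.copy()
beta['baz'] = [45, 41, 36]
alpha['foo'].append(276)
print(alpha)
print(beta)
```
{'foo': [7, 1, 9, 276], 'bar': [4, 8, 7]}
{'foo': [7, 1, 9, 276], 'bar': [4, 8, 7], 'baz': [45, 41, 36]}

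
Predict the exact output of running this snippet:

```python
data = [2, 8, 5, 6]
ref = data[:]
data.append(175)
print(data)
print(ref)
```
[2, 8, 5, 6, 175]
[2, 8, 5, 6]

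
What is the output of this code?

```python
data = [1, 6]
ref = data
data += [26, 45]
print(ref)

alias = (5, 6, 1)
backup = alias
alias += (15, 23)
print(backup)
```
[1, 6, 26, 45]
(5, 6, 1)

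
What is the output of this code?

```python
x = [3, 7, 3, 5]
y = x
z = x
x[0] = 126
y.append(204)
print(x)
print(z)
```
[126, 7, 3, 5, 204]
[126, 7, 3, 5, 204]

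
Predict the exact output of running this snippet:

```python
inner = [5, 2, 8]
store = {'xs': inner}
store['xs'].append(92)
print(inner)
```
[5, 2, 8, 92]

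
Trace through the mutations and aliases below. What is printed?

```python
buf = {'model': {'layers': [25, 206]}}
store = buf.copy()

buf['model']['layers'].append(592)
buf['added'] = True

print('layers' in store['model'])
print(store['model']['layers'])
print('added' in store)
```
True
[25, 206, 592]
False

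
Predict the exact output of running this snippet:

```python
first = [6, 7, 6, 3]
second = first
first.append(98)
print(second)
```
[6, 7, 6, 3, 98]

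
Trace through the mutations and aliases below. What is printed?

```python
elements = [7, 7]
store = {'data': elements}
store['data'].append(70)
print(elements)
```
[7, 7, 70]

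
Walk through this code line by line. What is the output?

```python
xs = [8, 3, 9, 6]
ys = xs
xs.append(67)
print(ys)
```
[8, 3, 9, 6, 67]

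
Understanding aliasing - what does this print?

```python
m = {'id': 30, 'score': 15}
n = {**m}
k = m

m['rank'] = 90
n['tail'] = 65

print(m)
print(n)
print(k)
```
{'id': 30, 'score': 15, 'rank': 90}
{'id': 30, 'score': 15, 'tail': 65}
{'id': 30, 'score': 15, 'rank': 90}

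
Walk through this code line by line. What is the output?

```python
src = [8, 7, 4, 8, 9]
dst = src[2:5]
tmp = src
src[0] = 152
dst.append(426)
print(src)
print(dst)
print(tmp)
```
[152, 7, 4, 8, 9]
[4, 8, 9, 426]
[152, 7, 4, 8, 9]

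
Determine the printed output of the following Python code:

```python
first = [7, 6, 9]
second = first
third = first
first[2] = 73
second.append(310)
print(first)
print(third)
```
[7, 6, 73, 310]
[7, 6, 73, 310]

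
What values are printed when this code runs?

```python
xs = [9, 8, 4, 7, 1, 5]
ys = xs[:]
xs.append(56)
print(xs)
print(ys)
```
[9, 8, 4, 7, 1, 5, 56]
[9, 8, 4, 7, 1, 5]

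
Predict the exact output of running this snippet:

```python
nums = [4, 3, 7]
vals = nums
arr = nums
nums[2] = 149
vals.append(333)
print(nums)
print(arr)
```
[4, 3, 149, 333]
[4, 3, 149, 333]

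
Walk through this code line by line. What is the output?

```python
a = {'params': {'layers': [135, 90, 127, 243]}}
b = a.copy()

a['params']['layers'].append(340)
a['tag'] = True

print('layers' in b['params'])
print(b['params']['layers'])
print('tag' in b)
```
True
[135, 90, 127, 243, 340]
False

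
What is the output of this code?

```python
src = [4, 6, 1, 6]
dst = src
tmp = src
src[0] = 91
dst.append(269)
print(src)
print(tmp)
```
[91, 6, 1, 6, 269]
[91, 6, 1, 6, 269]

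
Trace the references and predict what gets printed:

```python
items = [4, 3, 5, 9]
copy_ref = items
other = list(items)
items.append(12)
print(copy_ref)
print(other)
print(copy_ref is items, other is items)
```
[4, 3, 5, 9, 12]
[4, 3, 5, 9]
True False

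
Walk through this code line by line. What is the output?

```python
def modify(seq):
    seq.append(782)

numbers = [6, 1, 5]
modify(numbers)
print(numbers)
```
[6, 1, 5, 782]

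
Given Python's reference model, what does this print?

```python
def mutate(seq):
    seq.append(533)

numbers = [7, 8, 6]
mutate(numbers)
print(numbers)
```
[7, 8, 6, 533]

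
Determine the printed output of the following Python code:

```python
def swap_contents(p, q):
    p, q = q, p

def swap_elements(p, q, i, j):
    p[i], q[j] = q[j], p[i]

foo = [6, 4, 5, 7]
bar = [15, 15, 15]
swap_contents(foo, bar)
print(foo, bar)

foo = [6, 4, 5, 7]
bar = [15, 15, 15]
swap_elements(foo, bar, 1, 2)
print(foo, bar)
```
[6, 4, 5, 7] [15, 15, 15]
[6, 15, 5, 7] [15, 15, 4]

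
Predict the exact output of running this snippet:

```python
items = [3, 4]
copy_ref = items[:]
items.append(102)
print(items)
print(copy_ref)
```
[3, 4, 102]
[3, 4]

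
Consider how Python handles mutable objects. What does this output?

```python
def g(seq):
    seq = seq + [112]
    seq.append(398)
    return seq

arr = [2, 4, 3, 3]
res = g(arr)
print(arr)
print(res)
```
[2, 4, 3, 3]
[2, 4, 3, 3, 112, 398]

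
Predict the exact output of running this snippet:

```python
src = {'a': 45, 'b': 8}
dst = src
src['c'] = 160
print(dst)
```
{'a': 45, 'b': 8, 'c': 160}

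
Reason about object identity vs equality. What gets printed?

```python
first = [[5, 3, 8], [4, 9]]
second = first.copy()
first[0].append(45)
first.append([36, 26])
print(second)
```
[[5, 3, 8, 45], [4, 9]]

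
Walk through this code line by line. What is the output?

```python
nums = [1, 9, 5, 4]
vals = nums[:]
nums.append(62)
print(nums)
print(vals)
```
[1, 9, 5, 4, 62]
[1, 9, 5, 4]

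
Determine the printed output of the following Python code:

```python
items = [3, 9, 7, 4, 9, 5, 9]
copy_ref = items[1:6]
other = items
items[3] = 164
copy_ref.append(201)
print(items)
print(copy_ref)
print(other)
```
[3, 9, 7, 164, 9, 5, 9]
[9, 7, 4, 9, 5, 201]
[3, 9, 7, 164, 9, 5, 9]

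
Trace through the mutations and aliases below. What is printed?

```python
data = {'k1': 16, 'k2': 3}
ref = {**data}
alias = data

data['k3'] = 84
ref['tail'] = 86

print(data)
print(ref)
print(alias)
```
{'k1': 16, 'k2': 3, 'k3': 84}
{'k1': 16, 'k2': 3, 'tail': 86}
{'k1': 16, 'k2': 3, 'k3': 84}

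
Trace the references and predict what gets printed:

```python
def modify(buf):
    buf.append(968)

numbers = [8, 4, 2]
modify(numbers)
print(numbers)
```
[8, 4, 2, 968]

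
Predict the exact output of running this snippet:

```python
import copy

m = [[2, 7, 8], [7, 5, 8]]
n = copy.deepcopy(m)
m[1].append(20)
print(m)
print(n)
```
[[2, 7, 8], [7, 5, 8, 20]]
[[2, 7, 8], [7, 5, 8]]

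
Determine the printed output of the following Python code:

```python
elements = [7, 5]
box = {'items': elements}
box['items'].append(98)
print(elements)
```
[7, 5, 98]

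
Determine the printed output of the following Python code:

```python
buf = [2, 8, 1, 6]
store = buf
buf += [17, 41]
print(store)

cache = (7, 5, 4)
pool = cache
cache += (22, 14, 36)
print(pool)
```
[2, 8, 1, 6, 17, 41]
(7, 5, 4)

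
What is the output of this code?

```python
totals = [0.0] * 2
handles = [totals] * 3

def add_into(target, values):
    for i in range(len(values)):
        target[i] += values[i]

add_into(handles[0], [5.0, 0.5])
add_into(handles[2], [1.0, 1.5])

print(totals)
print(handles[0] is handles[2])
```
[6.0, 2.0]
True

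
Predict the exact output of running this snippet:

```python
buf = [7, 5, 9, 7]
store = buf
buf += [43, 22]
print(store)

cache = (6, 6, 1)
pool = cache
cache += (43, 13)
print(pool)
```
[7, 5, 9, 7, 43, 22]
(6, 6, 1)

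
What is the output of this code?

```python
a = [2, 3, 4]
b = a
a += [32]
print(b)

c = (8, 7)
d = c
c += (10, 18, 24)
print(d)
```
[2, 3, 4, 32]
(8, 7)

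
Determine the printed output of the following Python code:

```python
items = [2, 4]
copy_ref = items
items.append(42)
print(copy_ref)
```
[2, 4, 42]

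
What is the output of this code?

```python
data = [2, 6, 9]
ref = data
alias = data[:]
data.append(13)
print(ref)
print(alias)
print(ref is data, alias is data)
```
[2, 6, 9, 13]
[2, 6, 9]
True False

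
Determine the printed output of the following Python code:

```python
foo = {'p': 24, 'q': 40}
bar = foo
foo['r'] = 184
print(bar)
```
{'p': 24, 'q': 40, 'r': 184}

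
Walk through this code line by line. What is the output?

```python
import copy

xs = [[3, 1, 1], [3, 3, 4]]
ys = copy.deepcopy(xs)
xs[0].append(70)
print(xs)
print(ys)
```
[[3, 1, 1, 70], [3, 3, 4]]
[[3, 1, 1], [3, 3, 4]]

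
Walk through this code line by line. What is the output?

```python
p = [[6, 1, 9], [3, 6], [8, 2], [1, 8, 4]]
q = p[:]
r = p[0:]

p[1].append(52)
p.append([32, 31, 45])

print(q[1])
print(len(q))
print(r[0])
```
[3, 6, 52]
4
[6, 1, 9]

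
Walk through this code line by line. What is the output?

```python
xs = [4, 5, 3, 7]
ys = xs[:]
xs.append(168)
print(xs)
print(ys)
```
[4, 5, 3, 7, 168]
[4, 5, 3, 7]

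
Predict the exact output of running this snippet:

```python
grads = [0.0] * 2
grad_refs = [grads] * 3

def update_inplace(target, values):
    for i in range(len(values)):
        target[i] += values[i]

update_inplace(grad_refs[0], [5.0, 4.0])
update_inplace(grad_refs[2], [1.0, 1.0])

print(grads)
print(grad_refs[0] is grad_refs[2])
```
[6.0, 5.0]
True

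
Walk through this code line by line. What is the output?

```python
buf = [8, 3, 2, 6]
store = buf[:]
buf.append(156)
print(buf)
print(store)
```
[8, 3, 2, 6, 156]
[8, 3, 2, 6]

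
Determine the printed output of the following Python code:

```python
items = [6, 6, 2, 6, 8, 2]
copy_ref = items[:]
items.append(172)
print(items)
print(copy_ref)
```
[6, 6, 2, 6, 8, 2, 172]
[6, 6, 2, 6, 8, 2]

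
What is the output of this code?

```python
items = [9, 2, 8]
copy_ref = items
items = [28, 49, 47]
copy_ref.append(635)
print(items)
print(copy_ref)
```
[28, 49, 47]
[9, 2, 8, 635]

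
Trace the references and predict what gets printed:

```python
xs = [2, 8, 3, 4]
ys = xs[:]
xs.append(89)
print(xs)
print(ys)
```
[2, 8, 3, 4, 89]
[2, 8, 3, 4]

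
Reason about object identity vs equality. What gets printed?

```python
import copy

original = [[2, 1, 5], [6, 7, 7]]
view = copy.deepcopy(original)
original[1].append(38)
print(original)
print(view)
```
[[2, 1, 5], [6, 7, 7, 38]]
[[2, 1, 5], [6, 7, 7]]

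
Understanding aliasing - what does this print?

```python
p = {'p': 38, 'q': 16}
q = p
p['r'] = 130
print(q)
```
{'p': 38, 'q': 16, 'r': 130}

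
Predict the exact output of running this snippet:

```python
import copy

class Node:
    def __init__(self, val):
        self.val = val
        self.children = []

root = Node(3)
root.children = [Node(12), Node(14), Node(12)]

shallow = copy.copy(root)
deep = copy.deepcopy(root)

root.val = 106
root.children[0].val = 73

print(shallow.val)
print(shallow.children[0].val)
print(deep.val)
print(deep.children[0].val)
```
3
73
3
12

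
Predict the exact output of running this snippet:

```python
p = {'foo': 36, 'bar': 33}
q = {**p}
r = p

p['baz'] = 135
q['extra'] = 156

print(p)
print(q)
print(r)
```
{'foo': 36, 'bar': 33, 'baz': 135}
{'foo': 36, 'bar': 33, 'extra': 156}
{'foo': 36, 'bar': 33, 'baz': 135}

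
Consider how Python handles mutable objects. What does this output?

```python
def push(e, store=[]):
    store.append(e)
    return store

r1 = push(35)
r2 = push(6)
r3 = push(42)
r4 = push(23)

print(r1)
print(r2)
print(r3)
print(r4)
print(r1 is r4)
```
[35, 6, 42, 23]
[35, 6, 42, 23]
[35, 6, 42, 23]
[35, 6, 42, 23]
True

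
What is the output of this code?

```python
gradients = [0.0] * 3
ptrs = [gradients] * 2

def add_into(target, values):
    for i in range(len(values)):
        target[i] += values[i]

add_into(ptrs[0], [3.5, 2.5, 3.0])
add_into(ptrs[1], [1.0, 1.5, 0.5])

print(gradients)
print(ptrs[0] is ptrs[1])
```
[4.5, 4.0, 3.5]
True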